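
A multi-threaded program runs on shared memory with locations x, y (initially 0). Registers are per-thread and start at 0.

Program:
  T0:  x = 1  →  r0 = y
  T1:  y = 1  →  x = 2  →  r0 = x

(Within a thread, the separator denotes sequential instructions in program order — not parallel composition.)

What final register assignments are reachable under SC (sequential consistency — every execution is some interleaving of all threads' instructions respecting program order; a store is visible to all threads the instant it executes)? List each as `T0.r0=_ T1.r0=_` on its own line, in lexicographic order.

T0.r0=0 T1.r0=2
T0.r0=1 T1.r0=1
T0.r0=1 T1.r0=2

outcome vector order: (T0.r0,T1.r0)
|SC outcomes| = 3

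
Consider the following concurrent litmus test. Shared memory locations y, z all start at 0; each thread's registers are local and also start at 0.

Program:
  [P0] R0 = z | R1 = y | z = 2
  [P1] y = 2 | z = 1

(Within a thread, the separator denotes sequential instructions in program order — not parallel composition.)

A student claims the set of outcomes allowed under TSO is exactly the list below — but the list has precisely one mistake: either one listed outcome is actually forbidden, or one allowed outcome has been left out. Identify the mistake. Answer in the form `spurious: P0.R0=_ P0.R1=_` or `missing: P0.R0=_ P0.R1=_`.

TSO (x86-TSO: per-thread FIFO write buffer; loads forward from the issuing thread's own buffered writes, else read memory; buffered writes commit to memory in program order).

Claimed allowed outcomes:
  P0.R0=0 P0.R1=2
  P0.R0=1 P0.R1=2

outcome vector order: (P0.R0,P0.R1)
TSO: 3 outcomes — {(0,0); (0,2); (1,2)}
TSO∖claimed = {(0,0)}

missing: P0.R0=0 P0.R1=0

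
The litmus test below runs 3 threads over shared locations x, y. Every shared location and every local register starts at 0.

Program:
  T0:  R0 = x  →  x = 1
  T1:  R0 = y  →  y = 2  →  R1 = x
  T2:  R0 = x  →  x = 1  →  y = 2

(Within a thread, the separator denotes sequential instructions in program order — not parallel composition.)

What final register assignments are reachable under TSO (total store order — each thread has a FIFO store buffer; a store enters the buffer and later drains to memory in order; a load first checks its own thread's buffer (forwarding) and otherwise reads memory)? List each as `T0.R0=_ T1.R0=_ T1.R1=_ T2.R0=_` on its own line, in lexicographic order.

outcome vector order: (T0.R0,T1.R0,T1.R1,T2.R0)
|TSO outcomes| = 9

T0.R0=0 T1.R0=0 T1.R1=0 T2.R0=0
T0.R0=0 T1.R0=0 T1.R1=0 T2.R0=1
T0.R0=0 T1.R0=0 T1.R1=1 T2.R0=0
T0.R0=0 T1.R0=0 T1.R1=1 T2.R0=1
T0.R0=0 T1.R0=2 T1.R1=1 T2.R0=0
T0.R0=0 T1.R0=2 T1.R1=1 T2.R0=1
T0.R0=1 T1.R0=0 T1.R1=0 T2.R0=0
T0.R0=1 T1.R0=0 T1.R1=1 T2.R0=0
T0.R0=1 T1.R0=2 T1.R1=1 T2.R0=0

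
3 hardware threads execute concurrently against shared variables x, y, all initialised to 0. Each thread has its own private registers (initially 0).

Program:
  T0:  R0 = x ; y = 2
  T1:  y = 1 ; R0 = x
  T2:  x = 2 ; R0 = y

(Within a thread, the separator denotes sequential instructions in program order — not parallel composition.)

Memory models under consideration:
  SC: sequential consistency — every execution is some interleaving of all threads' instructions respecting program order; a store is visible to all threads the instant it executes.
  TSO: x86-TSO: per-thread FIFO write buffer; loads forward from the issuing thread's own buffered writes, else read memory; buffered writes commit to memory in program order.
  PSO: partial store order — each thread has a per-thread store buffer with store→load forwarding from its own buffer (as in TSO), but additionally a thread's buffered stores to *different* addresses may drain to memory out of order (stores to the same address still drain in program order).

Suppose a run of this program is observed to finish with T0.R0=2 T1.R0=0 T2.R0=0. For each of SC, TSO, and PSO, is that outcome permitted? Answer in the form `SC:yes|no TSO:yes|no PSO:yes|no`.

outcome vector order: (T0.R0,T1.R0,T2.R0)
SC: 10 outcomes — {001 002 020 021 022 201 202 220 221 222}
TSO: 12 outcomes — {000 001 002 020 021 022 200 201 202 220 221 222}
PSO: 12 outcomes — {000 001 002 020 021 022 200 201 202 220 221 222}
target 200 ∈ {TSO,PSO}

SC:no TSO:yes PSO:yes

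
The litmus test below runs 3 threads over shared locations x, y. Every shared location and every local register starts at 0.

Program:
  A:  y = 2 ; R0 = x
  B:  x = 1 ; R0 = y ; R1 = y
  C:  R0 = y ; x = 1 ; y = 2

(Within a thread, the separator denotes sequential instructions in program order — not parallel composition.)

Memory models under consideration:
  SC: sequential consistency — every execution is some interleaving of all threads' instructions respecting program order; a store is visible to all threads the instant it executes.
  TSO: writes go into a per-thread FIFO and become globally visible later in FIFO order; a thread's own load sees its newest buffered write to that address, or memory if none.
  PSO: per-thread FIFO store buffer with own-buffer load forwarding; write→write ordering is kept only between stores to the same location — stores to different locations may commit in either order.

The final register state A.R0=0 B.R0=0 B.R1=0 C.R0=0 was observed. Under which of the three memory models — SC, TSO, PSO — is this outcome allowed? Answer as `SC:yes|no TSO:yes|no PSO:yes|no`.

SC:no TSO:yes PSO:yes

outcome vector order: (A.R0,B.R0,B.R1,C.R0)
under SC → 0220 0222 1000 1002 1020 1022 1220 1222
under TSO → 0000 0002 0020 0022 0220 0222 1000 1002 1020 1022 1220 1222
under PSO → 0000 0002 0020 0022 0220 0222 1000 1002 1020 1022 1220 1222
target 0000 ∈ {TSO,PSO}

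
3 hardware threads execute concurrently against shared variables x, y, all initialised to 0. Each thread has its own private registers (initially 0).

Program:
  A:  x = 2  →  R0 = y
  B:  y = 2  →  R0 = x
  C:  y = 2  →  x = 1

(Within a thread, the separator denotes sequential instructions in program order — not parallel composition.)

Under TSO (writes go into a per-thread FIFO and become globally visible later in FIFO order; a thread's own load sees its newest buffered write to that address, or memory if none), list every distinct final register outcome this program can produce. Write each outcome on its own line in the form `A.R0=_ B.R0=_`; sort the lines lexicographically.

A.R0=0 B.R0=0
A.R0=0 B.R0=1
A.R0=0 B.R0=2
A.R0=2 B.R0=0
A.R0=2 B.R0=1
A.R0=2 B.R0=2

outcome vector order: (A.R0,B.R0)
|TSO outcomes| = 6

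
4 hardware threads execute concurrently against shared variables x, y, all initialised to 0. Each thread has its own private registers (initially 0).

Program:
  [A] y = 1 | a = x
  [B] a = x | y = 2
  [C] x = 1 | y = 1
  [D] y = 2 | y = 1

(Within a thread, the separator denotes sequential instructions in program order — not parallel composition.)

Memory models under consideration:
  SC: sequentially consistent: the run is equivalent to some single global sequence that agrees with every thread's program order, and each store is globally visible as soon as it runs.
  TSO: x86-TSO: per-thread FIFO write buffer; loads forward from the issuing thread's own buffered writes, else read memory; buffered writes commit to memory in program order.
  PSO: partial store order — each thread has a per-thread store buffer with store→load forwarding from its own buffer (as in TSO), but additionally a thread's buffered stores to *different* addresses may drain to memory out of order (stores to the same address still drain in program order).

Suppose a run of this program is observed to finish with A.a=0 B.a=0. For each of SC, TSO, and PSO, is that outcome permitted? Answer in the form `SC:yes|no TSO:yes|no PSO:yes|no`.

SC:yes TSO:yes PSO:yes

outcome vector order: (A.a,B.a)
SC (4): (0,0); (0,1); (1,0); (1,1)
TSO (4): (0,0); (0,1); (1,0); (1,1)
PSO (4): (0,0); (0,1); (1,0); (1,1)
target (0,0) ∈ {SC,TSO,PSO}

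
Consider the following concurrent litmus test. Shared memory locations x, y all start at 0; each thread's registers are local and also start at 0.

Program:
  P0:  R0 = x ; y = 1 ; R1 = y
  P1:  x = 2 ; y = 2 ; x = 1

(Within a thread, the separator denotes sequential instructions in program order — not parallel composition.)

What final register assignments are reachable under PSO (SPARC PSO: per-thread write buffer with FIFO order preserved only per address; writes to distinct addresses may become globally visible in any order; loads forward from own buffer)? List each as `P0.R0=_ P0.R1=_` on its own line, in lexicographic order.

P0.R0=0 P0.R1=1
P0.R0=0 P0.R1=2
P0.R0=1 P0.R1=1
P0.R0=1 P0.R1=2
P0.R0=2 P0.R1=1
P0.R0=2 P0.R1=2

outcome vector order: (P0.R0,P0.R1)
|PSO outcomes| = 6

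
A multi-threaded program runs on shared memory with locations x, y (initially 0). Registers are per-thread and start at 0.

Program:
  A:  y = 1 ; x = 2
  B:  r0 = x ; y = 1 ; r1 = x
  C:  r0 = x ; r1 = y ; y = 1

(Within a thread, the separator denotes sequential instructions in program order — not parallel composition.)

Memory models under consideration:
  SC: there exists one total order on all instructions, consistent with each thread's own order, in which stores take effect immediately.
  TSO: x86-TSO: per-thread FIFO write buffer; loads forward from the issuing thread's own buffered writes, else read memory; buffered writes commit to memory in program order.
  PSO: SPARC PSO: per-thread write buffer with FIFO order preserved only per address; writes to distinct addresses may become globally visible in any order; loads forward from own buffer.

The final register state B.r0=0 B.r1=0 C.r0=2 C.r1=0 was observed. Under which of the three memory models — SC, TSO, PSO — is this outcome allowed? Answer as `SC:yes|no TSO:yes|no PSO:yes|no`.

SC:no TSO:no PSO:yes

outcome vector order: (B.r0,B.r1,C.r0,C.r1)
SC: 9 outcomes — {0/0/0/0 0/0/0/1 0/0/2/1 0/2/0/0 0/2/0/1 0/2/2/1 2/2/0/0 2/2/0/1 2/2/2/1}
TSO: 9 outcomes — {0/0/0/0 0/0/0/1 0/0/2/1 0/2/0/0 0/2/0/1 0/2/2/1 2/2/0/0 2/2/0/1 2/2/2/1}
PSO: 12 outcomes — {0/0/0/0 0/0/0/1 0/0/2/0 0/0/2/1 0/2/0/0 0/2/0/1 0/2/2/0 0/2/2/1 2/2/0/0 2/2/0/1 2/2/2/0 2/2/2/1}
target 0/0/2/0 ∈ {PSO}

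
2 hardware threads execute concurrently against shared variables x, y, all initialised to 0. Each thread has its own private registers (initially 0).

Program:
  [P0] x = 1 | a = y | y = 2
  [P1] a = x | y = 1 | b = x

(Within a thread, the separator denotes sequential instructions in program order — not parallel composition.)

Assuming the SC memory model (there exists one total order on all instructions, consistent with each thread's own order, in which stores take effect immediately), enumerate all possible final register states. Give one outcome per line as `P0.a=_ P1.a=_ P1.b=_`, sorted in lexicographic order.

P0.a=0 P1.a=0 P1.b=1
P0.a=0 P1.a=1 P1.b=1
P0.a=1 P1.a=0 P1.b=0
P0.a=1 P1.a=0 P1.b=1
P0.a=1 P1.a=1 P1.b=1

outcome vector order: (P0.a,P1.a,P1.b)
|SC outcomes| = 5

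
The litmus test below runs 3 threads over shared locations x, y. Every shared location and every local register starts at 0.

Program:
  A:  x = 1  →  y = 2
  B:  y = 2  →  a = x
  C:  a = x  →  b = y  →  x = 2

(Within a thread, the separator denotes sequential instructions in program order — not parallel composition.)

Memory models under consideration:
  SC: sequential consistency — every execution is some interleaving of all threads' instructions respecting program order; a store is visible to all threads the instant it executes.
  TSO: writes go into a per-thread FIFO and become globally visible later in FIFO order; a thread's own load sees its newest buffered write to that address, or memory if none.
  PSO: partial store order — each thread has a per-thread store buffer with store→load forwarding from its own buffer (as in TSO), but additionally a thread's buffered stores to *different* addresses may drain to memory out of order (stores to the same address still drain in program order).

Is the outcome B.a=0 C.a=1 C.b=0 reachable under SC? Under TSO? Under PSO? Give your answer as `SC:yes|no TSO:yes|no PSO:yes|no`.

SC:no TSO:yes PSO:yes

outcome vector order: (B.a,C.a,C.b)
under SC → 0/0/0, 0/0/2, 0/1/2, 1/0/0, 1/0/2, 1/1/0, 1/1/2, 2/0/0, 2/0/2, 2/1/0, 2/1/2
under TSO → 0/0/0, 0/0/2, 0/1/0, 0/1/2, 1/0/0, 1/0/2, 1/1/0, 1/1/2, 2/0/0, 2/0/2, 2/1/0, 2/1/2
under PSO → 0/0/0, 0/0/2, 0/1/0, 0/1/2, 1/0/0, 1/0/2, 1/1/0, 1/1/2, 2/0/0, 2/0/2, 2/1/0, 2/1/2
target 0/1/0 ∈ {TSO,PSO}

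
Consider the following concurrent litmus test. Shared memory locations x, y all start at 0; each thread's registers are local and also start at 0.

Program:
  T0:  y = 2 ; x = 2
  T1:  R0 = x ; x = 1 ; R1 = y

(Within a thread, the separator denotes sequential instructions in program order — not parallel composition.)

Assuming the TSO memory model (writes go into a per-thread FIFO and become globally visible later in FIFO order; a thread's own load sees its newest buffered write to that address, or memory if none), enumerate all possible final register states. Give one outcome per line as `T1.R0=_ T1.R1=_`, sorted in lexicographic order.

outcome vector order: (T1.R0,T1.R1)
|TSO outcomes| = 3

T1.R0=0 T1.R1=0
T1.R0=0 T1.R1=2
T1.R0=2 T1.R1=2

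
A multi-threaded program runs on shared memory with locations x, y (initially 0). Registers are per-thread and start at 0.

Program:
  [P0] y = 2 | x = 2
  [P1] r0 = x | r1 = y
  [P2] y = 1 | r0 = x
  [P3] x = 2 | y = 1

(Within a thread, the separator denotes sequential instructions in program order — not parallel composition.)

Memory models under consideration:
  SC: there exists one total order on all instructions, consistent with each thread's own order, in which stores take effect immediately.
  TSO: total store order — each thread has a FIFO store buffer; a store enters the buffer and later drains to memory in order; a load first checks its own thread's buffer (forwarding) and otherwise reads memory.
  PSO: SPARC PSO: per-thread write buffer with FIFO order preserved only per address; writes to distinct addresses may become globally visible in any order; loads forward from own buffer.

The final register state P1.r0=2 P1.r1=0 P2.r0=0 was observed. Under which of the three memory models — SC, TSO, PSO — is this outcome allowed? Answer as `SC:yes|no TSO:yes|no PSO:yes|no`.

outcome vector order: (P1.r0,P1.r1,P2.r0)
SC: 11 outcomes — {<0 0 0>; <0 0 2>; <0 1 0>; <0 1 2>; <0 2 0>; <0 2 2>; <2 0 2>; <2 1 0>; <2 1 2>; <2 2 0>; <2 2 2>}
TSO: 12 outcomes — {<0 0 0>; <0 0 2>; <0 1 0>; <0 1 2>; <0 2 0>; <0 2 2>; <2 0 0>; <2 0 2>; <2 1 0>; <2 1 2>; <2 2 0>; <2 2 2>}
PSO: 12 outcomes — {<0 0 0>; <0 0 2>; <0 1 0>; <0 1 2>; <0 2 0>; <0 2 2>; <2 0 0>; <2 0 2>; <2 1 0>; <2 1 2>; <2 2 0>; <2 2 2>}
target <2 0 0> ∈ {TSO,PSO}

SC:no TSO:yes PSO:yes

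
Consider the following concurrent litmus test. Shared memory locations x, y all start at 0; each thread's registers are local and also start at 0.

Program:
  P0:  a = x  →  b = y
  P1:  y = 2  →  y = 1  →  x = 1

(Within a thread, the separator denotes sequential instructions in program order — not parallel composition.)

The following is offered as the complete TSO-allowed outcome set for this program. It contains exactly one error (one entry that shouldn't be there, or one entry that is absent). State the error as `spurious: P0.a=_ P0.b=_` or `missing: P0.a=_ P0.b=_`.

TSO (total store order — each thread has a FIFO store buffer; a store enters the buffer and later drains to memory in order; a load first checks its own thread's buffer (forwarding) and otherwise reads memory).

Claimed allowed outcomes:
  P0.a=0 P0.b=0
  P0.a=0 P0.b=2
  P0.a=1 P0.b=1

outcome vector order: (P0.a,P0.b)
[TSO] allowed = {(0,0); (0,1); (0,2); (1,1)}
TSO∖claimed = {(0,1)}

missing: P0.a=0 P0.b=1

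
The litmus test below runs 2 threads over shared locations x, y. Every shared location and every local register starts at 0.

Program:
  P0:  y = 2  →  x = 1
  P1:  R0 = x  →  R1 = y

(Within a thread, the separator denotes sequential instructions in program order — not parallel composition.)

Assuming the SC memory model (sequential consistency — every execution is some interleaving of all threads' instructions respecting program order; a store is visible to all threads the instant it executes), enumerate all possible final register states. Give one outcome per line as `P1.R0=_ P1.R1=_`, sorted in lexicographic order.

outcome vector order: (P1.R0,P1.R1)
|SC outcomes| = 3

P1.R0=0 P1.R1=0
P1.R0=0 P1.R1=2
P1.R0=1 P1.R1=2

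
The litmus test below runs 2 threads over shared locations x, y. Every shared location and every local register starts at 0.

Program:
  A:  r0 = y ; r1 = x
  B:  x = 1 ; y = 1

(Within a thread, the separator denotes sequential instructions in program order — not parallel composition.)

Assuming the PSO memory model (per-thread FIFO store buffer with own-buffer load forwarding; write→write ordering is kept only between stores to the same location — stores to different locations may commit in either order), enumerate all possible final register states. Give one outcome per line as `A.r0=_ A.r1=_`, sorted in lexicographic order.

outcome vector order: (A.r0,A.r1)
|PSO outcomes| = 4

A.r0=0 A.r1=0
A.r0=0 A.r1=1
A.r0=1 A.r1=0
A.r0=1 A.r1=1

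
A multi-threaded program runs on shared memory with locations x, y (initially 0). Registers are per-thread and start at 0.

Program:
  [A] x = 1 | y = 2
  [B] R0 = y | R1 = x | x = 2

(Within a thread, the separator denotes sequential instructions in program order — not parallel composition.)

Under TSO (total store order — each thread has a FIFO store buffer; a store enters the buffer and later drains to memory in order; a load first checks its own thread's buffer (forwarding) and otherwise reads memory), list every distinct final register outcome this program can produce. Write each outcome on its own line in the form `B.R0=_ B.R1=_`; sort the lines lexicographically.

outcome vector order: (B.R0,B.R1)
|TSO outcomes| = 3

B.R0=0 B.R1=0
B.R0=0 B.R1=1
B.R0=2 B.R1=1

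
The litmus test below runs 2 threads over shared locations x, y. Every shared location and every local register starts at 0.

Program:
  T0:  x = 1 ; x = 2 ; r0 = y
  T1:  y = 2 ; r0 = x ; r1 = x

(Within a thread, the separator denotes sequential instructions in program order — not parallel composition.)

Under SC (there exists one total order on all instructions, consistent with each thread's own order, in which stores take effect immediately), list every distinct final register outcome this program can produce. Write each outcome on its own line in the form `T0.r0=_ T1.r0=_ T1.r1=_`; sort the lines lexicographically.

outcome vector order: (T0.r0,T1.r0,T1.r1)
|SC outcomes| = 7

T0.r0=0 T1.r0=2 T1.r1=2
T0.r0=2 T1.r0=0 T1.r1=0
T0.r0=2 T1.r0=0 T1.r1=1
T0.r0=2 T1.r0=0 T1.r1=2
T0.r0=2 T1.r0=1 T1.r1=1
T0.r0=2 T1.r0=1 T1.r1=2
T0.r0=2 T1.r0=2 T1.r1=2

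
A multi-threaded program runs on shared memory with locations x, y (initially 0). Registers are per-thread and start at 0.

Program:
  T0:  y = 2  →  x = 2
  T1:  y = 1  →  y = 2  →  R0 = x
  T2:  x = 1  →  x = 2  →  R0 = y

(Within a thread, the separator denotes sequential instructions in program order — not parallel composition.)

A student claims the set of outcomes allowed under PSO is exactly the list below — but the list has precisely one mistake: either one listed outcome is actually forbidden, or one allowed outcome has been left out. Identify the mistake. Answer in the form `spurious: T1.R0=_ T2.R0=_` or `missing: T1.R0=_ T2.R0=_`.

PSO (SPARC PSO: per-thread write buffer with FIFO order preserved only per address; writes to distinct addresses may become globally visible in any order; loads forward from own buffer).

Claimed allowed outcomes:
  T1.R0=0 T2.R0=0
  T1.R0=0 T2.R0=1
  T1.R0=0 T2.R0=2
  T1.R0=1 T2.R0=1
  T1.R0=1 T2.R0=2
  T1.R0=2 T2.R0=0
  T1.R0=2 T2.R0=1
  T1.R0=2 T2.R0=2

missing: T1.R0=1 T2.R0=0

outcome vector order: (T1.R0,T2.R0)
[PSO] allowed = {00, 01, 02, 10, 11, 12, 20, 21, 22}
PSO∖claimed = {10}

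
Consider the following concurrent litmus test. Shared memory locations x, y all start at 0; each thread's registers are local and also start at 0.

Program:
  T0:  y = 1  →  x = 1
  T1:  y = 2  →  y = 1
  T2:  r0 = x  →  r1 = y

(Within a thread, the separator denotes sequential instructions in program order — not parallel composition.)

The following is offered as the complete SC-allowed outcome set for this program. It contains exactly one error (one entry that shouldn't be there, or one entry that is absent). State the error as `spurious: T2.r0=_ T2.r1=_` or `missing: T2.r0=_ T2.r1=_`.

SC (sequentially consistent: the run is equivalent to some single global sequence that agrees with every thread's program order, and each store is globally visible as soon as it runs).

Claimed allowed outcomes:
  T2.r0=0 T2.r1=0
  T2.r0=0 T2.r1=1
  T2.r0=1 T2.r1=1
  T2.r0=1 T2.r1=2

outcome vector order: (T2.r0,T2.r1)
under SC → 0/0; 0/1; 0/2; 1/1; 1/2
SC∖claimed = {0/2}

missing: T2.r0=0 T2.r1=2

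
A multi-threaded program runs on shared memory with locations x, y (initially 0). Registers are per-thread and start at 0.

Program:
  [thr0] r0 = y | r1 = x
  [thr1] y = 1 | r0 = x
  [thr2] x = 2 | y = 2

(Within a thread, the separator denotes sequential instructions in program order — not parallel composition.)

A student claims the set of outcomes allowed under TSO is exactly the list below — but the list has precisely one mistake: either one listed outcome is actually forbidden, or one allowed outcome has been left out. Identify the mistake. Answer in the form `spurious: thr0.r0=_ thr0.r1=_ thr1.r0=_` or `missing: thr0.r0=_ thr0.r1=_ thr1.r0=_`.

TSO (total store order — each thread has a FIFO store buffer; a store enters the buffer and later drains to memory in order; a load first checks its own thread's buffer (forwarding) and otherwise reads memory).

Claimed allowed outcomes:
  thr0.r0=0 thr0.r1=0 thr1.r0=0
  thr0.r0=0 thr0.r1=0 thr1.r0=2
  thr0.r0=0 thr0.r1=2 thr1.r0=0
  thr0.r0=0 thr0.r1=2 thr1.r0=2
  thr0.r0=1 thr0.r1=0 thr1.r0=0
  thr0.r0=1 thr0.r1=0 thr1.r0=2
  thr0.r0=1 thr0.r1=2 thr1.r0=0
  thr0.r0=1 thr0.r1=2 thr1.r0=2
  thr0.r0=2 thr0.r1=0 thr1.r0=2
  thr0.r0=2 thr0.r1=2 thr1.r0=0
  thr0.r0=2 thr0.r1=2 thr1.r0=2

outcome vector order: (thr0.r0,thr0.r1,thr1.r0)
TSO (10): 0/0/0; 0/0/2; 0/2/0; 0/2/2; 1/0/0; 1/0/2; 1/2/0; 1/2/2; 2/2/0; 2/2/2
claimed∖TSO = {2/0/2}

spurious: thr0.r0=2 thr0.r1=0 thr1.r0=2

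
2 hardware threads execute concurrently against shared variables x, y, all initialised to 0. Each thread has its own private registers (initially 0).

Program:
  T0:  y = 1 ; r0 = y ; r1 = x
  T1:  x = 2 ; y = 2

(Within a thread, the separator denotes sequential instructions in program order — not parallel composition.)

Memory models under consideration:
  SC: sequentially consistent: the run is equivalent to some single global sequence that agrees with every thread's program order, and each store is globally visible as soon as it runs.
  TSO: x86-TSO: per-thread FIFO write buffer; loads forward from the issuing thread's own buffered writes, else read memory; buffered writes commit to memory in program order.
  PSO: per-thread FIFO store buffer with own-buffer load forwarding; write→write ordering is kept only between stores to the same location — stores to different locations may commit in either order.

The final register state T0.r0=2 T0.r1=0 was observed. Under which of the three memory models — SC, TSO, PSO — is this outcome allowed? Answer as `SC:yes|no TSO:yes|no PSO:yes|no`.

SC:no TSO:no PSO:yes

outcome vector order: (T0.r0,T0.r1)
under SC → <1 0>, <1 2>, <2 2>
under TSO → <1 0>, <1 2>, <2 2>
under PSO → <1 0>, <1 2>, <2 0>, <2 2>
target <2 0> ∈ {PSO}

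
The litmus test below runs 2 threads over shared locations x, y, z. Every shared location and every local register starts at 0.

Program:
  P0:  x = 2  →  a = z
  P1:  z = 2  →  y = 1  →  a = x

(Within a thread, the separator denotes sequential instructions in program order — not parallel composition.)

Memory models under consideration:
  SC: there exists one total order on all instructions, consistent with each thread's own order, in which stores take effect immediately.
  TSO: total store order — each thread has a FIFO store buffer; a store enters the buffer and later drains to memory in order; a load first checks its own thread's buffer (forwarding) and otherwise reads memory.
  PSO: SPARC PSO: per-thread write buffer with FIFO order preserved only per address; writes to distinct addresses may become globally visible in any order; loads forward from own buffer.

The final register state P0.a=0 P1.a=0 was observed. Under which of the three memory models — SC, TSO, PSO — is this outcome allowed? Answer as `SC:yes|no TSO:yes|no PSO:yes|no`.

outcome vector order: (P0.a,P1.a)
SC: 3 outcomes — {02, 20, 22}
TSO: 4 outcomes — {00, 02, 20, 22}
PSO: 4 outcomes — {00, 02, 20, 22}
target 00 ∈ {TSO,PSO}

SC:no TSO:yes PSO:yes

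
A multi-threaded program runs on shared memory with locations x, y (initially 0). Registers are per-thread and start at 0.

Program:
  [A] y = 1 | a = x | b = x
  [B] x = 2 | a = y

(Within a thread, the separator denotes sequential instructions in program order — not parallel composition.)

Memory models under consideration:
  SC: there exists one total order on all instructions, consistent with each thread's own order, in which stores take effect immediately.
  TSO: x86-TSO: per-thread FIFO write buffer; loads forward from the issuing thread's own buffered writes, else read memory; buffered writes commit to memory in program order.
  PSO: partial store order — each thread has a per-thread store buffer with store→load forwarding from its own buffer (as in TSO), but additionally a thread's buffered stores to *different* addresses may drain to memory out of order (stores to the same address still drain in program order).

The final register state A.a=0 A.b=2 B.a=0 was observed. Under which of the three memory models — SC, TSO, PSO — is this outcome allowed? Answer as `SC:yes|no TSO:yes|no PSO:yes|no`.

SC:no TSO:yes PSO:yes

outcome vector order: (A.a,A.b,B.a)
SC: 4 outcomes — {<0 0 1> <0 2 1> <2 2 0> <2 2 1>}
TSO: 6 outcomes — {<0 0 0> <0 0 1> <0 2 0> <0 2 1> <2 2 0> <2 2 1>}
PSO: 6 outcomes — {<0 0 0> <0 0 1> <0 2 0> <0 2 1> <2 2 0> <2 2 1>}
target <0 2 0> ∈ {TSO,PSO}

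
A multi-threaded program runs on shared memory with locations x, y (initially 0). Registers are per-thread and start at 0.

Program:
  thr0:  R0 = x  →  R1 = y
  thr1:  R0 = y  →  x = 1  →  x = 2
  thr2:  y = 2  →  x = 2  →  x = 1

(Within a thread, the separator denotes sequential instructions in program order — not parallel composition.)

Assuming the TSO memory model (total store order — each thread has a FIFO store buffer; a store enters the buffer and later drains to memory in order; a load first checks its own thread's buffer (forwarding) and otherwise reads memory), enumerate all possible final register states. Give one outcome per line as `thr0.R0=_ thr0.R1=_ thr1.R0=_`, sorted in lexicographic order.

outcome vector order: (thr0.R0,thr0.R1,thr1.R0)
|TSO outcomes| = 10

thr0.R0=0 thr0.R1=0 thr1.R0=0
thr0.R0=0 thr0.R1=0 thr1.R0=2
thr0.R0=0 thr0.R1=2 thr1.R0=0
thr0.R0=0 thr0.R1=2 thr1.R0=2
thr0.R0=1 thr0.R1=0 thr1.R0=0
thr0.R0=1 thr0.R1=2 thr1.R0=0
thr0.R0=1 thr0.R1=2 thr1.R0=2
thr0.R0=2 thr0.R1=0 thr1.R0=0
thr0.R0=2 thr0.R1=2 thr1.R0=0
thr0.R0=2 thr0.R1=2 thr1.R0=2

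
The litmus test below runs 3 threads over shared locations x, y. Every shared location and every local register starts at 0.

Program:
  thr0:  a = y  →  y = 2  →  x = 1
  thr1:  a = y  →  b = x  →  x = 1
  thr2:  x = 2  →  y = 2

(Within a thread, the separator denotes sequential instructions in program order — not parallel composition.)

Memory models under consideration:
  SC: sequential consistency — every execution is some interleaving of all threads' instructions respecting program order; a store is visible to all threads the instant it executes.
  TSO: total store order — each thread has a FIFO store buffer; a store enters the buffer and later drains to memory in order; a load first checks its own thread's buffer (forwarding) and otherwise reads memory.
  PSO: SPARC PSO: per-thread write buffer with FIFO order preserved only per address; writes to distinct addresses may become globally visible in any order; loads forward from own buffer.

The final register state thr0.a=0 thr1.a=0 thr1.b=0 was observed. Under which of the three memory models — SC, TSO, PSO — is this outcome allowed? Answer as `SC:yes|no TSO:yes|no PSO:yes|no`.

SC:yes TSO:yes PSO:yes

outcome vector order: (thr0.a,thr1.a,thr1.b)
[SC] allowed = {<0 0 0> <0 0 1> <0 0 2> <0 2 0> <0 2 1> <0 2 2> <2 0 0> <2 0 1> <2 0 2> <2 2 1> <2 2 2>}
[TSO] allowed = {<0 0 0> <0 0 1> <0 0 2> <0 2 0> <0 2 1> <0 2 2> <2 0 0> <2 0 1> <2 0 2> <2 2 1> <2 2 2>}
[PSO] allowed = {<0 0 0> <0 0 1> <0 0 2> <0 2 0> <0 2 1> <0 2 2> <2 0 0> <2 0 1> <2 0 2> <2 2 0> <2 2 1> <2 2 2>}
target <0 0 0> ∈ {SC,TSO,PSO}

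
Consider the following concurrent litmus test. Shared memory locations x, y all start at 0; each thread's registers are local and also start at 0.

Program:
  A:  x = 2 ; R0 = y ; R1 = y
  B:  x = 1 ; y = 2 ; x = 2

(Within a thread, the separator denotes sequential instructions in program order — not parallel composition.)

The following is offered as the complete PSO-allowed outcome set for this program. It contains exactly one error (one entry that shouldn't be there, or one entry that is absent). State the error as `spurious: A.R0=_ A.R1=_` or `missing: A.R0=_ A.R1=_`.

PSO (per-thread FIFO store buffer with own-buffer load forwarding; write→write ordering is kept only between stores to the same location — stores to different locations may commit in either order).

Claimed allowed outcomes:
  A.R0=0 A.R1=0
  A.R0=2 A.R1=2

missing: A.R0=0 A.R1=2

outcome vector order: (A.R0,A.R1)
PSO (3): <0 0>; <0 2>; <2 2>
PSO∖claimed = {<0 2>}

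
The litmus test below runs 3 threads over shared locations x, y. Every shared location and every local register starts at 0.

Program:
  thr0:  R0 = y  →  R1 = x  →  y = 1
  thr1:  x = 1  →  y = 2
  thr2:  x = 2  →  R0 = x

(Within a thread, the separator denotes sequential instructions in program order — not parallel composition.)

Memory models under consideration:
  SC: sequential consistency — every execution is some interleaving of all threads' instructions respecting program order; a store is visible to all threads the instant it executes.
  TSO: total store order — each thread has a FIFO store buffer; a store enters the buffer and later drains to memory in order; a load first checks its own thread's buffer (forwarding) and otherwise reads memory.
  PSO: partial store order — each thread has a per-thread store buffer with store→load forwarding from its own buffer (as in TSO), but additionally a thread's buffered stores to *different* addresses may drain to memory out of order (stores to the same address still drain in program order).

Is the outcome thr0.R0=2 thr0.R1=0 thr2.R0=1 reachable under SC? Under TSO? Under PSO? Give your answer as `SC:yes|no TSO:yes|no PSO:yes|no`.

outcome vector order: (thr0.R0,thr0.R1,thr2.R0)
[SC] allowed = {001 002 011 012 021 022 211 212 222}
[TSO] allowed = {001 002 011 012 021 022 211 212 222}
[PSO] allowed = {001 002 011 012 021 022 201 202 211 212 221 222}
target 201 ∈ {PSO}

SC:no TSO:no PSO:yes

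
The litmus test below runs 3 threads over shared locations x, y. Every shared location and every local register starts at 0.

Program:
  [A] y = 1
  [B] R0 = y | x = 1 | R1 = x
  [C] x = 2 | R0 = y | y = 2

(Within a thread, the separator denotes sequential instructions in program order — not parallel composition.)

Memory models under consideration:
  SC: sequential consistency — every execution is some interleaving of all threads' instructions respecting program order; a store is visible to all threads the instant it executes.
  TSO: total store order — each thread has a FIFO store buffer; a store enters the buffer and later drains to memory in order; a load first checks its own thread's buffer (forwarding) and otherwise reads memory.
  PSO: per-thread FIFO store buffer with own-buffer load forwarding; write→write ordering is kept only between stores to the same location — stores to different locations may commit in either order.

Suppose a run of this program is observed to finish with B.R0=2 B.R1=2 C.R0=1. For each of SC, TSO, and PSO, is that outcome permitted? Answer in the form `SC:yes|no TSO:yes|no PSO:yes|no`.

outcome vector order: (B.R0,B.R1,C.R0)
SC: 9 outcomes — {(0,1,0) (0,1,1) (0,2,0) (0,2,1) (1,1,0) (1,1,1) (1,2,1) (2,1,0) (2,1,1)}
TSO: 10 outcomes — {(0,1,0) (0,1,1) (0,2,0) (0,2,1) (1,1,0) (1,1,1) (1,2,0) (1,2,1) (2,1,0) (2,1,1)}
PSO: 12 outcomes — {(0,1,0) (0,1,1) (0,2,0) (0,2,1) (1,1,0) (1,1,1) (1,2,0) (1,2,1) (2,1,0) (2,1,1) (2,2,0) (2,2,1)}
target (2,2,1) ∈ {PSO}

SC:no TSO:no PSO:yes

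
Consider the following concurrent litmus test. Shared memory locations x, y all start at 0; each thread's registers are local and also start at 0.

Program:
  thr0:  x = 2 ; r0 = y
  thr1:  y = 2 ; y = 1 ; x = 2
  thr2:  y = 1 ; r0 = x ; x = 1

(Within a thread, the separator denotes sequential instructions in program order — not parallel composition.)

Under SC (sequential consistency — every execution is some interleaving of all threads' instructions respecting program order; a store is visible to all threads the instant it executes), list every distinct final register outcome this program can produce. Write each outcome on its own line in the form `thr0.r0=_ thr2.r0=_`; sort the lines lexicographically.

outcome vector order: (thr0.r0,thr2.r0)
|SC outcomes| = 5

thr0.r0=0 thr2.r0=2
thr0.r0=1 thr2.r0=0
thr0.r0=1 thr2.r0=2
thr0.r0=2 thr2.r0=0
thr0.r0=2 thr2.r0=2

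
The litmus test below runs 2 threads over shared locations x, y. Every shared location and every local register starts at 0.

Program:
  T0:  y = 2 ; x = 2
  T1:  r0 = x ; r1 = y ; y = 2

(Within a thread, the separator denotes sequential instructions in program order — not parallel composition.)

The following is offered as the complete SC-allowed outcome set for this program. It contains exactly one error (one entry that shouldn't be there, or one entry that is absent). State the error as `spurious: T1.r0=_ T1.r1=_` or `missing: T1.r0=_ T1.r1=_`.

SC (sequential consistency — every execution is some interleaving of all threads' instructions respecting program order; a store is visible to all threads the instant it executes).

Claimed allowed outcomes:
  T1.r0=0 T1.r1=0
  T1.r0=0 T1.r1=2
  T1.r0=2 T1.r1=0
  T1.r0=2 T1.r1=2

spurious: T1.r0=2 T1.r1=0

outcome vector order: (T1.r0,T1.r1)
SC: 3 outcomes — {0/0, 0/2, 2/2}
claimed∖SC = {2/0}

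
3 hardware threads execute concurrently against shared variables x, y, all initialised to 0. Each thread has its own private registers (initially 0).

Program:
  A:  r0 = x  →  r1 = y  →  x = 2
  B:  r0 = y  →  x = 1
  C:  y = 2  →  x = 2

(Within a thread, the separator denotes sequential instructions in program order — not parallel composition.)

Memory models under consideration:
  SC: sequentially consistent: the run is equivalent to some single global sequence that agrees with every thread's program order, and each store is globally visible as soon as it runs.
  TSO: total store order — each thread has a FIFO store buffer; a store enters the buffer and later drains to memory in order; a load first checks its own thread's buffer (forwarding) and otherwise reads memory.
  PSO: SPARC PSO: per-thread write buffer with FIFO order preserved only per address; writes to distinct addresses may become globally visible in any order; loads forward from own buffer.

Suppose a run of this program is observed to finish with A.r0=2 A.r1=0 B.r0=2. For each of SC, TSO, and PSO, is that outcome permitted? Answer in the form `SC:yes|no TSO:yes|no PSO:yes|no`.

outcome vector order: (A.r0,A.r1,B.r0)
SC: 9 outcomes — {000 002 020 022 100 120 122 220 222}
TSO: 9 outcomes — {000 002 020 022 100 120 122 220 222}
PSO: 11 outcomes — {000 002 020 022 100 120 122 200 202 220 222}
target 202 ∈ {PSO}

SC:no TSO:no PSO:yes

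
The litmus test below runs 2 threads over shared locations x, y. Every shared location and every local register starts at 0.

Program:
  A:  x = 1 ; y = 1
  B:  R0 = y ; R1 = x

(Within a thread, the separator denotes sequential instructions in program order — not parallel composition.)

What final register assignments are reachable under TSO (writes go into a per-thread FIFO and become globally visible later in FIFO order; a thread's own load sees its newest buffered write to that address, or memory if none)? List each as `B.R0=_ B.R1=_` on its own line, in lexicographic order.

B.R0=0 B.R1=0
B.R0=0 B.R1=1
B.R0=1 B.R1=1

outcome vector order: (B.R0,B.R1)
|TSO outcomes| = 3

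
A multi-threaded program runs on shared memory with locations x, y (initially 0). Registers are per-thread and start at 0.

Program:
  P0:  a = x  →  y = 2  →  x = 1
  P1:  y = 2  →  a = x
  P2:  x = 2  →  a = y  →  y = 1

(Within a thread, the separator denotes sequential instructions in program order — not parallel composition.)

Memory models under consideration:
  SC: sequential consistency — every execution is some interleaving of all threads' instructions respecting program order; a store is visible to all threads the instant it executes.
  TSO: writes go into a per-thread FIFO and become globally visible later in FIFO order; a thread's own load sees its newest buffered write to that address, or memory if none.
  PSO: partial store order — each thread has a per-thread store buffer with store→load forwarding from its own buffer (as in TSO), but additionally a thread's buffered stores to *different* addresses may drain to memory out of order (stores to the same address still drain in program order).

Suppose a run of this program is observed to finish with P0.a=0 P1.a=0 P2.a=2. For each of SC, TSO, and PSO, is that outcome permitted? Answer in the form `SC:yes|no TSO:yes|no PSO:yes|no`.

SC:yes TSO:yes PSO:yes

outcome vector order: (P0.a,P1.a,P2.a)
under SC → 002, 010, 012, 020, 022, 202, 210, 212, 220, 222
under TSO → 000, 002, 010, 012, 020, 022, 200, 202, 210, 212, 220, 222
under PSO → 000, 002, 010, 012, 020, 022, 200, 202, 210, 212, 220, 222
target 002 ∈ {SC,TSO,PSO}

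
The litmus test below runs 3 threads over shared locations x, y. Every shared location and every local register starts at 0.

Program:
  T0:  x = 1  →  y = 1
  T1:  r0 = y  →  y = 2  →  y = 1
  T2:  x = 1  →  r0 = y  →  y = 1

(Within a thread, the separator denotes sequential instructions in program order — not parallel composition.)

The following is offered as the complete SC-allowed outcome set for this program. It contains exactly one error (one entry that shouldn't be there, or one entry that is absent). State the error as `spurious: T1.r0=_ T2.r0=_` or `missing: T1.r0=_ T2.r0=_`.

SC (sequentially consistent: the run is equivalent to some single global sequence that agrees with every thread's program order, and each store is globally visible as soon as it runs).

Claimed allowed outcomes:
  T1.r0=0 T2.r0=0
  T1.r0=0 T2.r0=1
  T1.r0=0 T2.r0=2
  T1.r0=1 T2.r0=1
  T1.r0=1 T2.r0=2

outcome vector order: (T1.r0,T2.r0)
SC (6): <0 0>; <0 1>; <0 2>; <1 0>; <1 1>; <1 2>
SC∖claimed = {<1 0>}

missing: T1.r0=1 T2.r0=0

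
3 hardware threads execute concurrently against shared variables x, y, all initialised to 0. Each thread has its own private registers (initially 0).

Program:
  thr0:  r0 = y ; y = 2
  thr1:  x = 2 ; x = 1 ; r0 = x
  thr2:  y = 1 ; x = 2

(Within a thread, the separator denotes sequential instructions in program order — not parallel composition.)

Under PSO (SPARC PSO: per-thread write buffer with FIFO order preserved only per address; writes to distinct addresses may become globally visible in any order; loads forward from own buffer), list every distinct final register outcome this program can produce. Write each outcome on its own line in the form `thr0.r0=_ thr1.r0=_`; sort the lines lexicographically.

outcome vector order: (thr0.r0,thr1.r0)
|PSO outcomes| = 4

thr0.r0=0 thr1.r0=1
thr0.r0=0 thr1.r0=2
thr0.r0=1 thr1.r0=1
thr0.r0=1 thr1.r0=2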